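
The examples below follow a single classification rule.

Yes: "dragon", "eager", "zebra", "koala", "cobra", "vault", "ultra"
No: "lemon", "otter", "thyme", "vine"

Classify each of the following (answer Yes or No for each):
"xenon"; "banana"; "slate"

Comparing the two groups points to one rule — contains 'a'.
"xenon": no 'a' — doesn't match, so No.
"banana": has 'a' — has this property, so Yes.
"slate": has 'a' — has this property, so Yes.

No, Yes, Yes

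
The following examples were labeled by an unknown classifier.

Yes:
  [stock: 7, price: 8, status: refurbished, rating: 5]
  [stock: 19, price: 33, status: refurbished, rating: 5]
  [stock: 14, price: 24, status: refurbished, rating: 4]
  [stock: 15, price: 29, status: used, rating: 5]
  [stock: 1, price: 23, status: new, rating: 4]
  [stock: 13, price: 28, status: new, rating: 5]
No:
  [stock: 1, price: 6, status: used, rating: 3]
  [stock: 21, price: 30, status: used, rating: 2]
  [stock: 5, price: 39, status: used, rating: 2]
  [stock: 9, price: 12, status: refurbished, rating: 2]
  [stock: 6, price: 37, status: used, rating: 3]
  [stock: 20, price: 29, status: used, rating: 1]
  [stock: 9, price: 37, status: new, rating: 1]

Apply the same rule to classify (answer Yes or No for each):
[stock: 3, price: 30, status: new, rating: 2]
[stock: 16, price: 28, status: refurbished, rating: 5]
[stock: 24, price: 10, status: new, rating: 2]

No, Yes, No

The simplest hypothesis consistent with all the labels is: rating ≥ 4.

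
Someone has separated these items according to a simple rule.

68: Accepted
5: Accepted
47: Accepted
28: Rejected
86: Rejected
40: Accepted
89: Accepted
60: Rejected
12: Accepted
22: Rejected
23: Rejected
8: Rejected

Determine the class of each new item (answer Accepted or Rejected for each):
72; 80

Rejected, Rejected

All 'Accepted' examples share one property — ≡ 5 (mod 7) — and every 'Rejected' example lacks it.
72 → 72 mod 7 = 2 → Rejected.
80 → 80 mod 7 = 3 → Rejected.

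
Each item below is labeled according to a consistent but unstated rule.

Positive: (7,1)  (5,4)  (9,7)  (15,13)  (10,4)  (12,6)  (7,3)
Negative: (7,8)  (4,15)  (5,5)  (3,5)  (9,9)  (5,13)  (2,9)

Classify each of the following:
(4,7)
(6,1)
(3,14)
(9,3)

One predicate separates the groups cleanly: first > second.
Negative: (4,7), since 4 < 7. Positive: (6,1), since 6 > 1. Negative: (3,14), since 3 < 14. Positive: (9,3), since 9 > 3.

Negative, Positive, Negative, Positive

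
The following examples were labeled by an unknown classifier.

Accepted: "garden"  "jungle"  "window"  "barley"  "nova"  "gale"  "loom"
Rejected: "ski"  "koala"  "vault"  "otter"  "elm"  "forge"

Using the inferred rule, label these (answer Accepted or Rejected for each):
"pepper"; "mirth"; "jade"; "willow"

Accepted, Rejected, Accepted, Accepted

Every 'Accepted' example satisfies: even length. None of the 'Rejected' examples do.
"pepper" → length 6 → Accepted. "mirth" → length 5 → Rejected. "jade" → length 4 → Accepted. "willow" → length 6 → Accepted.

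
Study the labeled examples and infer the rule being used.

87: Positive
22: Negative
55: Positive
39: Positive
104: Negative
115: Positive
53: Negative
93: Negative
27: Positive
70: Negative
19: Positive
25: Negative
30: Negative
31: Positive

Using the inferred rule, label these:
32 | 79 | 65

Negative, Positive, Negative

Rule: ≡ 3 (mod 4). This holds for each 'Positive' example and fails for each 'Negative' one.
32 — 32 mod 4 = 0, hence Negative.
79 — 79 mod 4 = 3, hence Positive.
65 — 65 mod 4 = 1, hence Negative.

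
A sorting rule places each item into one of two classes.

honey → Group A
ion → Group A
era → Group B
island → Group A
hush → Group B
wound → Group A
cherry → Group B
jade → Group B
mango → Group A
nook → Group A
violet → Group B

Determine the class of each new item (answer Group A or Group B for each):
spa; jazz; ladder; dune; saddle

A rule that fits every label: contains 'n' — true of each 'Group A' example, false of each 'Group B' one.
spa → no 'n' → Group B. jazz → no 'n' → Group B. ladder → no 'n' → Group B. dune → has 'n' → Group A. saddle → no 'n' → Group B.

Group B, Group B, Group B, Group A, Group B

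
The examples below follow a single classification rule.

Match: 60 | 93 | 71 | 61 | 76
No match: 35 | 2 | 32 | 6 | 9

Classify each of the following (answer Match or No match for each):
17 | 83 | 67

The simplest hypothesis consistent with all the labels is: at least 60.

No match, Match, Match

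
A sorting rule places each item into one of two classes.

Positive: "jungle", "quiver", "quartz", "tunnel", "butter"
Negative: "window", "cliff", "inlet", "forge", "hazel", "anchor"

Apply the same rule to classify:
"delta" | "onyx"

Negative, Negative

A rule that fits every label: contains 'u' — true of each 'Positive' example, false of each 'Negative' one.
"delta": Negative (no 'u').
"onyx": Negative (no 'u').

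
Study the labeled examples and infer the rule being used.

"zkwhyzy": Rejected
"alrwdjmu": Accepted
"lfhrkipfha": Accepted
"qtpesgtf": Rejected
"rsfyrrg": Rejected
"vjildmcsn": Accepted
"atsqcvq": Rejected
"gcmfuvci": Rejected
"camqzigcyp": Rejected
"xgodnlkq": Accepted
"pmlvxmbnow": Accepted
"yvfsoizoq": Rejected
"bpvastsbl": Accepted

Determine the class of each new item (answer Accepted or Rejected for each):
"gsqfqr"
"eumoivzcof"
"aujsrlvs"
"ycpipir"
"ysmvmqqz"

The simplest hypothesis consistent with all the labels is: contains 'l'.
"gsqfqr" — no 'l', hence Rejected. "eumoivzcof" — no 'l', hence Rejected. "aujsrlvs" — has 'l', hence Accepted. "ycpipir" — no 'l', hence Rejected. "ysmvmqqz" — no 'l', hence Rejected.

Rejected, Rejected, Accepted, Rejected, Rejected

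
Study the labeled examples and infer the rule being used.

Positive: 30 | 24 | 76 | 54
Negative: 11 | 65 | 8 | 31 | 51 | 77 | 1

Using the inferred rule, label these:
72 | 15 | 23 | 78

Positive, Negative, Negative, Positive

All 'Positive' examples share one property — even AND at least 11 — and every 'Negative' example lacks it.
Positive: 72, since 72 is even, 72 ≥ 11.
Negative: 15, since 15 is odd, 15 ≥ 11.
Negative: 23, since 23 is odd, 23 ≥ 11.
Positive: 78, since 78 is even, 78 ≥ 11.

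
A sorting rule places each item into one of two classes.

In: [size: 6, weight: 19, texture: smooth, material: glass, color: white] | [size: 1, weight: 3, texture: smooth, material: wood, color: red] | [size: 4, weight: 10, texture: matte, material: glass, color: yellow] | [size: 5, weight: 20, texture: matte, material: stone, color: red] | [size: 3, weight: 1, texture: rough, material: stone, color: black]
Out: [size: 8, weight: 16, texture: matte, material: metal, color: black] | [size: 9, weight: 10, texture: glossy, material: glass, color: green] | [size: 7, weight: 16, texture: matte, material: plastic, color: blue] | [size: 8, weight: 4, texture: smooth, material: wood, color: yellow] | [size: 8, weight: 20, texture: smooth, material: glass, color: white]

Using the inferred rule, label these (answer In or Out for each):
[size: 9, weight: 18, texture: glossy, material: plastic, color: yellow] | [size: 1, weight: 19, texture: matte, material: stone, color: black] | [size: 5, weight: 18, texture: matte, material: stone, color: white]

One predicate separates the groups cleanly: size ≤ 6.

Out, In, In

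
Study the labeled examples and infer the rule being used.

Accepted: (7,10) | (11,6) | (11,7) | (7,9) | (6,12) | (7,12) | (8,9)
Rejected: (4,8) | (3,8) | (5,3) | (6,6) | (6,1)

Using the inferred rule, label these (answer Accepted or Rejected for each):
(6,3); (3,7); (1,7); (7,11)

A rule that fits every label: sum ≥ 16 — true of each 'Accepted' example, false of each 'Rejected' one.
(6,3): Rejected (6+3 = 9). (3,7): Rejected (3+7 = 10). (1,7): Rejected (1+7 = 8). (7,11): Accepted (7+11 = 18).

Rejected, Rejected, Rejected, Accepted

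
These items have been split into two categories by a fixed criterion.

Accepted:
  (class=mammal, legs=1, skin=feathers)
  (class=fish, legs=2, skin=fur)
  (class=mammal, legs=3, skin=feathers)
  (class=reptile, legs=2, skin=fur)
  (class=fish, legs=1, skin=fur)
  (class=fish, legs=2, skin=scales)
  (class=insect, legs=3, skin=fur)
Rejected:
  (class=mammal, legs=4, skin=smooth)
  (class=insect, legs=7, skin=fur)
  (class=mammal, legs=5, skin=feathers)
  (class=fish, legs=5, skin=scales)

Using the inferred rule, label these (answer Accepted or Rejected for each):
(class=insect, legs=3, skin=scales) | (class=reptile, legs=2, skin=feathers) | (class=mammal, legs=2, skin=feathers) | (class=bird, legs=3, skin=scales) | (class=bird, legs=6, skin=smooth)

Accepted, Accepted, Accepted, Accepted, Rejected

One predicate separates the groups cleanly: legs ≤ 3.
(class=insect, legs=3, skin=scales) — legs = 3, hence Accepted.
(class=reptile, legs=2, skin=feathers) — legs = 2, hence Accepted.
(class=mammal, legs=2, skin=feathers) — legs = 2, hence Accepted.
(class=bird, legs=3, skin=scales) — legs = 3, hence Accepted.
(class=bird, legs=6, skin=smooth) — legs = 6, hence Rejected.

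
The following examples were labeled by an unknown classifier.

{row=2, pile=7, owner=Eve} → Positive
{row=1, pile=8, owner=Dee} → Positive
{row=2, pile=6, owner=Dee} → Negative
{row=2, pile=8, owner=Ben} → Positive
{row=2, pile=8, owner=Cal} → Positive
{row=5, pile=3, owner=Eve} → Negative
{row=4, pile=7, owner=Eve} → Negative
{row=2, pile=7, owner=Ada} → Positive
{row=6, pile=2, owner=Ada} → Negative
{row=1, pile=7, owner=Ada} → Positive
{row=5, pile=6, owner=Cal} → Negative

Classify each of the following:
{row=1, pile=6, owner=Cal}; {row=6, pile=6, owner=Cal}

Negative, Negative

Rule: row ≤ 2 AND pile ≥ 7. This holds for each 'Positive' example and fails for each 'Negative' one.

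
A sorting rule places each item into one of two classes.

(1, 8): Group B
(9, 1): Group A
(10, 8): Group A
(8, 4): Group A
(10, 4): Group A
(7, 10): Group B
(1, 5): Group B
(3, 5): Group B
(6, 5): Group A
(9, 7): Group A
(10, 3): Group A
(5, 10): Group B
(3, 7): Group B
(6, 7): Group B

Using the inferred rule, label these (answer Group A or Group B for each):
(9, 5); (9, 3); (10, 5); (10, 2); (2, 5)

The rule appears to be: first > second.

Group A, Group A, Group A, Group A, Group B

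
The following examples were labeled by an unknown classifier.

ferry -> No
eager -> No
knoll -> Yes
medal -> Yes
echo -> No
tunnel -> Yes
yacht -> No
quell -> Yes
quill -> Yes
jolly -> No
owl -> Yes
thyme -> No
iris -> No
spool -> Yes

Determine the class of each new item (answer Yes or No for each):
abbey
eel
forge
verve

No, Yes, No, No

One predicate separates the groups cleanly: ends with 'l'.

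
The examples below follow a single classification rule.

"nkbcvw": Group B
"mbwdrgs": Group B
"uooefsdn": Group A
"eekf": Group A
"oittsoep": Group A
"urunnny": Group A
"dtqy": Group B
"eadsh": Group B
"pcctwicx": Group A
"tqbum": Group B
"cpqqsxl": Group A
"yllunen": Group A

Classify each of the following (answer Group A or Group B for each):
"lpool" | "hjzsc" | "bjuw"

The distinguishing property — has a double letter — holds for all the 'Group A' cases and none of the 'Group B' cases.
"lpool" → 'oo' doubled → Group A. "hjzsc" → no doubled letter → Group B. "bjuw" → no doubled letter → Group B.

Group A, Group B, Group B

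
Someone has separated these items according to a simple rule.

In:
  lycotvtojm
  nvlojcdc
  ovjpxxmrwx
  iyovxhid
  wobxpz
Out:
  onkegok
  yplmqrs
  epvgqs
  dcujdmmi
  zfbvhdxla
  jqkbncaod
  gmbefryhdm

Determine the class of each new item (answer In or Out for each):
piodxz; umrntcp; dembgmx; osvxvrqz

One predicate separates the groups cleanly: even length AND contains 'o'.
piodxz: length 6, has 'o', has this property → In.
umrntcp: length 7, no 'o', doesn't qualify → Out.
dembgmx: length 7, no 'o', doesn't qualify → Out.
osvxvrqz: length 8, has 'o', has this property → In.

In, Out, Out, In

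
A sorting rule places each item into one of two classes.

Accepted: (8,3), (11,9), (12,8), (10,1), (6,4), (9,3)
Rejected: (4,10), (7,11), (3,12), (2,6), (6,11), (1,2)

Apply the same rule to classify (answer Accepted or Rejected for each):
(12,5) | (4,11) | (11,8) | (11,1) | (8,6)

Accepted, Rejected, Accepted, Accepted, Accepted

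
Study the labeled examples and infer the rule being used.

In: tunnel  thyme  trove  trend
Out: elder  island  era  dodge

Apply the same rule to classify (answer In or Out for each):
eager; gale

Out, Out

All 'In' examples share one property — contains 't' — and every 'Out' example lacks it.
eager → no 't' → Out. gale → no 't' → Out.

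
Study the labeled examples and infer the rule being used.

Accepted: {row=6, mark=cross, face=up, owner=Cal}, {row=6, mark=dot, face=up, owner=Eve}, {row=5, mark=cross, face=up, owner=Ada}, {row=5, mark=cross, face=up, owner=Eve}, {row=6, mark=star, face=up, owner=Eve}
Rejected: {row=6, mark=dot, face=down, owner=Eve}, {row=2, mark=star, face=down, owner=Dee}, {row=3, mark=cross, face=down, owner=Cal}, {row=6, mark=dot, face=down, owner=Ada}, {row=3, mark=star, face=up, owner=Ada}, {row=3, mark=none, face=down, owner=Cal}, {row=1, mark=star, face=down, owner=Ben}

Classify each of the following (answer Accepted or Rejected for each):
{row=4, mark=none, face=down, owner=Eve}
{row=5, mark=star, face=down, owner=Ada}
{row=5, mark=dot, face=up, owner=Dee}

The classifier is using: face is up AND row ≥ 5.
{row=4, mark=none, face=down, owner=Eve} — face is down, row = 4, hence Rejected. {row=5, mark=star, face=down, owner=Ada} — face is down, row = 5, hence Rejected. {row=5, mark=dot, face=up, owner=Dee} — face is up, row = 5, hence Accepted.

Rejected, Rejected, Accepted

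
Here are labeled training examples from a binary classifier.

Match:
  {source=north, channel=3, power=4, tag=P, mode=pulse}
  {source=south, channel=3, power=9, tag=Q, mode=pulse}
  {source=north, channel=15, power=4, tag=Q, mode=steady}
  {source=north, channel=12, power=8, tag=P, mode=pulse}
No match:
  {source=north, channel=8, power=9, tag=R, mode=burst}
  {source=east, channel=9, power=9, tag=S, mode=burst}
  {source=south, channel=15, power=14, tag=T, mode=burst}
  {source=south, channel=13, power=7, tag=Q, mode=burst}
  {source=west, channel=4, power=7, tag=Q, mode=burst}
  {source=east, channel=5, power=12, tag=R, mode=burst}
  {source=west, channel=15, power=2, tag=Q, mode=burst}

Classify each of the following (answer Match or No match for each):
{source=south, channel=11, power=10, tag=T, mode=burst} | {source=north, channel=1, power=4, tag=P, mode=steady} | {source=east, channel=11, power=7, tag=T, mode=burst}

No match, Match, No match

The rule appears to be: mode is not burst.
{source=south, channel=11, power=10, tag=T, mode=burst}: mode is burst, lacks this property → No match. {source=north, channel=1, power=4, tag=P, mode=steady}: mode is steady, satisfies this → Match. {source=east, channel=11, power=7, tag=T, mode=burst}: mode is burst, lacks this property → No match.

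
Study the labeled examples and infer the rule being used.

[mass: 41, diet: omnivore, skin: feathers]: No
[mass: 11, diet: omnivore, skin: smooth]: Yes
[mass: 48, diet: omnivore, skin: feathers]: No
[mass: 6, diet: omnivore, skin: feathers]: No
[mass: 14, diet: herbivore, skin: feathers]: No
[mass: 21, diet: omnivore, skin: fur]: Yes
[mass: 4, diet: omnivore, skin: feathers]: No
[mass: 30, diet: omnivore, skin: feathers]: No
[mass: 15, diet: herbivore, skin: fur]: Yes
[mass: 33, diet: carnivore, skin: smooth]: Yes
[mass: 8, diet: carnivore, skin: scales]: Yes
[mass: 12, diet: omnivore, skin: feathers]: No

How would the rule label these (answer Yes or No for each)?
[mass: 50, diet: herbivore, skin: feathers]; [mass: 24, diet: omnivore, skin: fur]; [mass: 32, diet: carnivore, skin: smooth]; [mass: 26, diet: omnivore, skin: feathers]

No, Yes, Yes, No

Checking candidate rules against both groups, what survives is: skin is not feathers.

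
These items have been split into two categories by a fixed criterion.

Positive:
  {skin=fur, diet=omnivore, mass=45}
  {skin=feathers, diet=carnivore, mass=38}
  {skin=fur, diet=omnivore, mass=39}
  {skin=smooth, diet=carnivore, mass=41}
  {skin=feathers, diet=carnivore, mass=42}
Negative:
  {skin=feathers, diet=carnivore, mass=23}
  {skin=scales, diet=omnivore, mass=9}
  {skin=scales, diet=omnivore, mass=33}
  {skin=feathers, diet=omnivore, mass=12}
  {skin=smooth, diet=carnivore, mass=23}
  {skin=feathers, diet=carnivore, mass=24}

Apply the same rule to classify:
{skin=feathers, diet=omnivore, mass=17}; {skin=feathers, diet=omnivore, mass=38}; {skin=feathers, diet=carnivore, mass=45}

The common property of the 'Positive' items is: mass ≥ 38. No 'Negative' item has it.
{skin=feathers, diet=omnivore, mass=17}: Negative (mass = 17). {skin=feathers, diet=omnivore, mass=38}: Positive (mass = 38). {skin=feathers, diet=carnivore, mass=45}: Positive (mass = 45).

Negative, Positive, Positive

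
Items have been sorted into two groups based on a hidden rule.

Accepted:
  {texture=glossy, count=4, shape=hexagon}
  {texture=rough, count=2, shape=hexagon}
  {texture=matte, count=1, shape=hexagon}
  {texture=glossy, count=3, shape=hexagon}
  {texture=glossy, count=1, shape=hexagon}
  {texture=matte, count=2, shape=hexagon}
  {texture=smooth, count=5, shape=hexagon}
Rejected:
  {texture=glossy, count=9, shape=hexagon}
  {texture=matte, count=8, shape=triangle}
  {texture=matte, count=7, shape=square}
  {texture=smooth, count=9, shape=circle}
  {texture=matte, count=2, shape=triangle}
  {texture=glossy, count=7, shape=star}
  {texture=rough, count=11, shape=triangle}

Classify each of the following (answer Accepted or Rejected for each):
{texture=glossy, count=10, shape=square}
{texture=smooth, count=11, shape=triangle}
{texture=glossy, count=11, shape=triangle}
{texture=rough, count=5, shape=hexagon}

One predicate separates the groups cleanly: shape is hexagon AND count ≤ 5.
{texture=glossy, count=10, shape=square} — shape is square, count = 10, hence Rejected. {texture=smooth, count=11, shape=triangle} — shape is triangle, count = 11, hence Rejected. {texture=glossy, count=11, shape=triangle} — shape is triangle, count = 11, hence Rejected. {texture=rough, count=5, shape=hexagon} — shape is hexagon, count = 5, hence Accepted.

Rejected, Rejected, Rejected, Accepted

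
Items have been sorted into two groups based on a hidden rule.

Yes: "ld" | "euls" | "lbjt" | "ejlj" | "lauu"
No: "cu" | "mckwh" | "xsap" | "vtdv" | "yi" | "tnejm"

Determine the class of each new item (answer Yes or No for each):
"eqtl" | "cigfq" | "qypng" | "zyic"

Yes, No, No, No

Looking at the examples, the only property every 'Yes' case has and every 'No' case lacks is: contains 'l'.
Yes: "eqtl", since has 'l'.
No: "cigfq", since no 'l'.
No: "qypng", since no 'l'.
No: "zyic", since no 'l'.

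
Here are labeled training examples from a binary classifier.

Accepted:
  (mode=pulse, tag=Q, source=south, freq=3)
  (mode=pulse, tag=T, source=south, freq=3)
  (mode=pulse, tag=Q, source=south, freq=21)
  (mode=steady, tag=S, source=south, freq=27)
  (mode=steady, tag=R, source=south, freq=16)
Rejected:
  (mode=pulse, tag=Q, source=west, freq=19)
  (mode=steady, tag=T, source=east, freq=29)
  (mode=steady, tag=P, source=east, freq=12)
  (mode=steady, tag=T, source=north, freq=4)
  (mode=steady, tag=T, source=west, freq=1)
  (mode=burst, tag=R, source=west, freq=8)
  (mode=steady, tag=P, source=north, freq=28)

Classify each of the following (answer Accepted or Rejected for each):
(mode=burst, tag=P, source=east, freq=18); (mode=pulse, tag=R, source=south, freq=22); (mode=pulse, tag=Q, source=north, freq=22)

Checking candidate rules against both groups, what survives is: source is south.
(mode=burst, tag=P, source=east, freq=18): Rejected (source is east).
(mode=pulse, tag=R, source=south, freq=22): Accepted (source is south).
(mode=pulse, tag=Q, source=north, freq=22): Rejected (source is north).

Rejected, Accepted, Rejected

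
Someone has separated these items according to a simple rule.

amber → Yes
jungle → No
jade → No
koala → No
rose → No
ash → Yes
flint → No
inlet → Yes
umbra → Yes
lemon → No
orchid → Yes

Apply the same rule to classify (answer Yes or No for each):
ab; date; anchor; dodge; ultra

Yes, No, Yes, No, Yes

The pattern is that an item is 'Yes' exactly when: starts with a vowel.
ab: starts with 'a' — matches, so Yes.
date: starts with 'd' — does not satisfy this, so No.
anchor: starts with 'a' — matches, so Yes.
dodge: starts with 'd' — does not satisfy this, so No.
ultra: starts with 'u' — matches, so Yes.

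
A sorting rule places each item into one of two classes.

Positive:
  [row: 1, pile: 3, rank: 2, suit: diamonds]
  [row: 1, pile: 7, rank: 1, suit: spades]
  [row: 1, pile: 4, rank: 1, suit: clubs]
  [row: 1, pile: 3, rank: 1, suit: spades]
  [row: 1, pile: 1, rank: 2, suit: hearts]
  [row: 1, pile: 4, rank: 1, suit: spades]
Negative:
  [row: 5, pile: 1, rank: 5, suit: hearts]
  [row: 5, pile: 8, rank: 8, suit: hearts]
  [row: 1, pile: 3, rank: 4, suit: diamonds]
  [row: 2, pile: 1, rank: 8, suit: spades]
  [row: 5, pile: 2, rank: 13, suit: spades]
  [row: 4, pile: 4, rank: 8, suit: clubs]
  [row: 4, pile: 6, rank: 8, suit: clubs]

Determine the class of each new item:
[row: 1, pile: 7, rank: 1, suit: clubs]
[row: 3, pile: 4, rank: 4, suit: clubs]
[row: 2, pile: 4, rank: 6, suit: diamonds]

Positive, Negative, Negative

'Positive' ⟺ rank ≤ 2.
[row: 1, pile: 7, rank: 1, suit: clubs] — rank = 1, hence Positive.
[row: 3, pile: 4, rank: 4, suit: clubs] — rank = 4, hence Negative.
[row: 2, pile: 4, rank: 6, suit: diamonds] — rank = 6, hence Negative.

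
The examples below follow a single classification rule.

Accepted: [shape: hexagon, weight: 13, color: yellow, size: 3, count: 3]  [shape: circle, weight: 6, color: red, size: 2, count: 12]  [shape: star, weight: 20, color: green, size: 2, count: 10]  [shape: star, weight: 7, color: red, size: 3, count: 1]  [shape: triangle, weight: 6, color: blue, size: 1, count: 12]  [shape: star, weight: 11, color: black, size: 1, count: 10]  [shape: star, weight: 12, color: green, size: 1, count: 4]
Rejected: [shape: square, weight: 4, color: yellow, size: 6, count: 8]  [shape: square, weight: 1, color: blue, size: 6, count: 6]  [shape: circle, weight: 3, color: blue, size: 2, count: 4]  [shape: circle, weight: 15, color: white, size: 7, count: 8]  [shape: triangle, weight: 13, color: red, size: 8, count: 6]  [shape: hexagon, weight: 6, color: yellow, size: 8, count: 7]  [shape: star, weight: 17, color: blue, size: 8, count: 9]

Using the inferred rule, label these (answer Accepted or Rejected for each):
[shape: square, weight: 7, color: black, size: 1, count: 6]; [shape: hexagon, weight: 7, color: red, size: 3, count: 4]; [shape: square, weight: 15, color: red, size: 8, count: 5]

A rule that fits every label: size ≤ 3 AND weight ≥ 4 — true of each 'Accepted' example, false of each 'Rejected' one.
Accepted: [shape: square, weight: 7, color: black, size: 1, count: 6], since size = 1, weight = 7.
Accepted: [shape: hexagon, weight: 7, color: red, size: 3, count: 4], since size = 3, weight = 7.
Rejected: [shape: square, weight: 15, color: red, size: 8, count: 5], since size = 8, weight = 15.

Accepted, Accepted, Rejected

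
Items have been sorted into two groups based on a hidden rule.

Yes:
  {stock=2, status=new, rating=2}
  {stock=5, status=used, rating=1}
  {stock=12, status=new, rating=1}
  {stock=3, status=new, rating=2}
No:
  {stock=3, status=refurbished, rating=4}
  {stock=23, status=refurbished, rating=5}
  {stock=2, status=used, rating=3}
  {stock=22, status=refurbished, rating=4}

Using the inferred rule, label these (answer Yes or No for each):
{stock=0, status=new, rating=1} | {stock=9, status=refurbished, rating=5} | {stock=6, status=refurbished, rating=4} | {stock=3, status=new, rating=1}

Rule: rating ≤ 2. This holds for each 'Yes' example and fails for each 'No' one.
{stock=0, status=new, rating=1}: Yes (rating = 1).
{stock=9, status=refurbished, rating=5}: No (rating = 5).
{stock=6, status=refurbished, rating=4}: No (rating = 4).
{stock=3, status=new, rating=1}: Yes (rating = 1).

Yes, No, No, Yes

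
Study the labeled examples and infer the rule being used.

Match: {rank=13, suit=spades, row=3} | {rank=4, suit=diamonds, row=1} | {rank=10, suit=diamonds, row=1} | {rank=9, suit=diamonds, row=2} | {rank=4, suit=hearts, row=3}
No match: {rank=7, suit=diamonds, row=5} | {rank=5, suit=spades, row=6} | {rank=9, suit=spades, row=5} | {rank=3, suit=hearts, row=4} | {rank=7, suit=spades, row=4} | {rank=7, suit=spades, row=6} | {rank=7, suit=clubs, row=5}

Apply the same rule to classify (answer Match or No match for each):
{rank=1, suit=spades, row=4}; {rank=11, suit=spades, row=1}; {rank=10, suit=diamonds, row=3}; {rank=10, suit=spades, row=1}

No match, Match, Match, Match

Rule: row ≤ 3. This holds for each 'Match' example and fails for each 'No match' one.
{rank=1, suit=spades, row=4}: row = 4, does not fit → No match. {rank=11, suit=spades, row=1}: row = 1, matches → Match. {rank=10, suit=diamonds, row=3}: row = 3, matches → Match. {rank=10, suit=spades, row=1}: row = 1, matches → Match.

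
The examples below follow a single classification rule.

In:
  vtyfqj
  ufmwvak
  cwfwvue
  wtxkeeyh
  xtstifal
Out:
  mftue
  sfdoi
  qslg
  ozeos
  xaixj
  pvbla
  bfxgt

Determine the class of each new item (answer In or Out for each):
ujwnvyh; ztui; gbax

'In' ⟺ length ≥ 6.
ujwnvyh: length 7, fits → In. ztui: length 4, doesn't match → Out. gbax: length 4, doesn't match → Out.

In, Out, Out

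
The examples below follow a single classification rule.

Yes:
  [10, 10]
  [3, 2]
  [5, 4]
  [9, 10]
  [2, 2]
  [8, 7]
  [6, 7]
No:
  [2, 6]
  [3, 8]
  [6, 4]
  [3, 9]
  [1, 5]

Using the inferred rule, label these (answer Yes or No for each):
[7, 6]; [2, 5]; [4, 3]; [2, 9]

Rule: |first − second| ≤ 1. This holds for each 'Yes' example and fails for each 'No' one.
Yes: [7, 6], since |7−6| = 1. No: [2, 5], since |2−5| = 3. Yes: [4, 3], since |4−3| = 1. No: [2, 9], since |2−9| = 7.

Yes, No, Yes, No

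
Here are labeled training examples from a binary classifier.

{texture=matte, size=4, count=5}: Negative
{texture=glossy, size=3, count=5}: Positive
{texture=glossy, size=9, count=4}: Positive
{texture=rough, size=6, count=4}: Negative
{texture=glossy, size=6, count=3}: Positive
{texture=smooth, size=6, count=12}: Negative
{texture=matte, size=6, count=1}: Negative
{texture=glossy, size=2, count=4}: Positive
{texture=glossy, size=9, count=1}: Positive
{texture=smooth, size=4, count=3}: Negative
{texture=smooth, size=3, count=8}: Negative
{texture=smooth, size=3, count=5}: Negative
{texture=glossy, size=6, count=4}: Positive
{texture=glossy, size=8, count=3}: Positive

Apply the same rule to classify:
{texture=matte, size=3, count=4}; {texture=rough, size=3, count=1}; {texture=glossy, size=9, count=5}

Comparing the two groups points to one rule — texture is glossy.

Negative, Negative, Positive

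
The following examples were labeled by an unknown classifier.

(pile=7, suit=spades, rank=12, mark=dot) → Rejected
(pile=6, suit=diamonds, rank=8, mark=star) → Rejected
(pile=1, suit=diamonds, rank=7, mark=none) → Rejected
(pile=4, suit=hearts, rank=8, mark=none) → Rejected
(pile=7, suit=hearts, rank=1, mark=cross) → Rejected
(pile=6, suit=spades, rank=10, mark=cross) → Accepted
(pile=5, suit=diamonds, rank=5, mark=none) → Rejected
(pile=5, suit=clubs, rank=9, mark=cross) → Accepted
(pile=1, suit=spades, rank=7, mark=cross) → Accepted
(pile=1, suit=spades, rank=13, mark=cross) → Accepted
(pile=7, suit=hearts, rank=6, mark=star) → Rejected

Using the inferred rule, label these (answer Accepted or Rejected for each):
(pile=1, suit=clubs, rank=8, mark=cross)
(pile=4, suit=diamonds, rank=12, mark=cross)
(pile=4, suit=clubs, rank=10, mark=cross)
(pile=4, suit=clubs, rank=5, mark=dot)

Accepted, Accepted, Accepted, Rejected

'Accepted' ⟺ mark is cross AND pile ≤ 6.
Accepted: (pile=1, suit=clubs, rank=8, mark=cross), since mark is cross, pile = 1.
Accepted: (pile=4, suit=diamonds, rank=12, mark=cross), since mark is cross, pile = 4.
Accepted: (pile=4, suit=clubs, rank=10, mark=cross), since mark is cross, pile = 4.
Rejected: (pile=4, suit=clubs, rank=5, mark=dot), since mark is dot, pile = 4.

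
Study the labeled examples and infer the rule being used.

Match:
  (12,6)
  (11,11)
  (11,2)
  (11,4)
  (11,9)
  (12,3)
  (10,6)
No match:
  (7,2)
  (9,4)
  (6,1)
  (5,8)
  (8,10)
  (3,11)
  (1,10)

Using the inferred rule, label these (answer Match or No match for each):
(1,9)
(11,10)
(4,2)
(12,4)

No match, Match, No match, Match

The rule appears to be: first ≥ 10.
(1,9): first 1 — does not pass, so No match. (11,10): first 11 — meets the rule, so Match. (4,2): first 4 — does not pass, so No match. (12,4): first 12 — meets the rule, so Match.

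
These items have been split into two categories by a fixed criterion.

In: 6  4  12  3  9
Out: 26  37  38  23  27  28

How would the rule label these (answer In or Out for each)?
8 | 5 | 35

In, In, Out

The rule appears to be: at most 12.
8: In (8 ≤ 12). 5: In (5 ≤ 12). 35: Out (35 > 12).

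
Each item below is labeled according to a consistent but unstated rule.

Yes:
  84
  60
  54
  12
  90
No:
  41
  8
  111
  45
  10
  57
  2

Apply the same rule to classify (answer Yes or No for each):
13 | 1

No, No

The distinguishing property — multiple of 6 — holds for all the 'Yes' cases and none of the 'No' cases.
No: 13, since 13 = 6·2 + 1. No: 1, since 1 = 6·0 + 1.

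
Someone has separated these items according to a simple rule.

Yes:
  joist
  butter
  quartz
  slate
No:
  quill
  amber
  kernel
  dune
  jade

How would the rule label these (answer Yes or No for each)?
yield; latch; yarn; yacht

No, Yes, No, Yes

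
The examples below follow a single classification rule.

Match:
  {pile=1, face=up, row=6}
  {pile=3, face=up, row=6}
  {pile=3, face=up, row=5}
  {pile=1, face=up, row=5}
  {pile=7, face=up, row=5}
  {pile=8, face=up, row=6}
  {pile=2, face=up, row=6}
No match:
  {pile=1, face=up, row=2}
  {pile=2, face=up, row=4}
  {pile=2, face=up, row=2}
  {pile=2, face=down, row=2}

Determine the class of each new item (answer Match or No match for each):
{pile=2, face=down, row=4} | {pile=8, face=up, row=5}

No match, Match

The classifier is using: row ≥ 5.
{pile=2, face=down, row=4}: row = 4 — does not pass, so No match.
{pile=8, face=up, row=5}: row = 5 — meets the rule, so Match.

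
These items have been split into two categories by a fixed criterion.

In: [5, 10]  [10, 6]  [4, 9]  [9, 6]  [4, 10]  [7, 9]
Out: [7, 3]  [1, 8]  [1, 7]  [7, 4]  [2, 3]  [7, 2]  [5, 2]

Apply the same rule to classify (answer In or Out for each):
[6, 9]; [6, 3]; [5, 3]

In, Out, Out

The simplest hypothesis consistent with all the labels is: sum ≥ 13.
[6, 9]: 6+9 = 15, qualifies → In. [6, 3]: 6+3 = 9, does not fit → Out. [5, 3]: 5+3 = 8, does not fit → Out.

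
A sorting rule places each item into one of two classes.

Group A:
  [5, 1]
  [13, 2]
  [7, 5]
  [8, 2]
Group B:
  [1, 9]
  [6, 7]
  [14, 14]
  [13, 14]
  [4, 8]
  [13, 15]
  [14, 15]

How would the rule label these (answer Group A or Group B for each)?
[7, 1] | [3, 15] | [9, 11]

Rule: first > second. This holds for each 'Group A' example and fails for each 'Group B' one.

Group A, Group B, Group B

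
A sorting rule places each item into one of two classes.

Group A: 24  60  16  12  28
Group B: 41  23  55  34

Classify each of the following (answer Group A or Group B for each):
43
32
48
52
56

Group B, Group A, Group A, Group A, Group A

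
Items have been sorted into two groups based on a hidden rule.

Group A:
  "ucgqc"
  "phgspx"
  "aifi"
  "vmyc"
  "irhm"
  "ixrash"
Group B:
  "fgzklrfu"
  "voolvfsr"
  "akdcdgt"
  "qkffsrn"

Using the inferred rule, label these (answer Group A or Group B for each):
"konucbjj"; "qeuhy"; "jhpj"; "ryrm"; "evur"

One predicate separates the groups cleanly: length ≤ 6.
"konucbjj" → length 8 → Group B.
"qeuhy" → length 5 → Group A.
"jhpj" → length 4 → Group A.
"ryrm" → length 4 → Group A.
"evur" → length 4 → Group A.

Group B, Group A, Group A, Group A, Group A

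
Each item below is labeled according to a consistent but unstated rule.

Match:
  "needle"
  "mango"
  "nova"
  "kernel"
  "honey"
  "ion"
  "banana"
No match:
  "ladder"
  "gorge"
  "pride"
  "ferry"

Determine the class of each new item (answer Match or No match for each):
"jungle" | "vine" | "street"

The classifier is using: contains 'n'.
"jungle" — has 'n', hence Match. "vine" — has 'n', hence Match. "street" — no 'n', hence No match.

Match, Match, No match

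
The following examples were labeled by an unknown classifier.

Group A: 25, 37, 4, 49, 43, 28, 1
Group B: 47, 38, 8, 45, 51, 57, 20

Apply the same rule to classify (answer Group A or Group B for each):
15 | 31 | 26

Group B, Group A, Group B

'Group A' ⟺ ≡ 1 (mod 3).
15: 15 mod 3 = 0 — doesn't match, so Group B.
31: 31 mod 3 = 1 — has this property, so Group A.
26: 26 mod 3 = 2 — doesn't match, so Group B.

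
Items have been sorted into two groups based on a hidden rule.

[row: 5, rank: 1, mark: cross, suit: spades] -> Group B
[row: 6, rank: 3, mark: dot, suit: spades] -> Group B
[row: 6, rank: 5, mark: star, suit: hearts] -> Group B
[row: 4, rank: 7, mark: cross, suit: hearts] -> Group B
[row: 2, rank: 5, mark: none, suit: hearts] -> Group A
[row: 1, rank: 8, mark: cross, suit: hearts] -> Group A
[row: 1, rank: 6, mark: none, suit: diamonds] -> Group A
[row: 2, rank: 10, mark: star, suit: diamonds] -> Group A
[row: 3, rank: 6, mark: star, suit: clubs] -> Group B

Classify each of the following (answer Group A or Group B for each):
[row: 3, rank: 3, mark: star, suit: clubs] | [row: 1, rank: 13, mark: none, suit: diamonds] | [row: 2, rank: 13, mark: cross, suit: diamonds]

All 'Group A' examples share one property — row ≤ 2 — and every 'Group B' example lacks it.

Group B, Group A, Group A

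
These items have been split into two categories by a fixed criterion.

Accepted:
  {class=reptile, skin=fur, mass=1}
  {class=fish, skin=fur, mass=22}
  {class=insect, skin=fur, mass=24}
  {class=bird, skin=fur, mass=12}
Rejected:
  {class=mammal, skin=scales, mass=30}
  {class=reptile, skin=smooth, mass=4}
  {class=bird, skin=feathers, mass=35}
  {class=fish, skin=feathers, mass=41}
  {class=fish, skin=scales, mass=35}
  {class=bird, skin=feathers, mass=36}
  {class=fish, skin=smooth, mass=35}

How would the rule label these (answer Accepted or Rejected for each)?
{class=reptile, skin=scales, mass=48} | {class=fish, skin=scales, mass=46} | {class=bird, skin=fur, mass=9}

Rejected, Rejected, Accepted

Looking at the examples, the only property every 'Accepted' case has and every 'Rejected' case lacks is: skin is fur.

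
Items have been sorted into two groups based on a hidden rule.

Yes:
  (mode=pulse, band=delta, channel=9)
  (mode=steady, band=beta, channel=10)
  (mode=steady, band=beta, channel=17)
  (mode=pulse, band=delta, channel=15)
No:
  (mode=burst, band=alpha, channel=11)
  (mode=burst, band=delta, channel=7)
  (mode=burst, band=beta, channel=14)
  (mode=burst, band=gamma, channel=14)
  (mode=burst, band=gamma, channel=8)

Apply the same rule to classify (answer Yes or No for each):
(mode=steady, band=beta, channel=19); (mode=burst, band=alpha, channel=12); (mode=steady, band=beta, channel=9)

Yes, No, Yes

The simplest hypothesis consistent with all the labels is: mode is not burst.
(mode=steady, band=beta, channel=19) — mode is steady, hence Yes. (mode=burst, band=alpha, channel=12) — mode is burst, hence No. (mode=steady, band=beta, channel=9) — mode is steady, hence Yes.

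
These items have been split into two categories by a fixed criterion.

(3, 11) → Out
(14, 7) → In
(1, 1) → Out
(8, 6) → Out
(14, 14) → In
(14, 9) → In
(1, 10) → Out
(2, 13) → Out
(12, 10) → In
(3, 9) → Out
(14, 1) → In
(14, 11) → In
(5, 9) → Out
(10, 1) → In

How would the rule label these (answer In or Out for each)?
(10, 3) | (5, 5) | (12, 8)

The simplest hypothesis consistent with all the labels is: first ≥ 9.
(10, 3) — first 10, hence In. (5, 5) — first 5, hence Out. (12, 8) — first 12, hence In.

In, Out, In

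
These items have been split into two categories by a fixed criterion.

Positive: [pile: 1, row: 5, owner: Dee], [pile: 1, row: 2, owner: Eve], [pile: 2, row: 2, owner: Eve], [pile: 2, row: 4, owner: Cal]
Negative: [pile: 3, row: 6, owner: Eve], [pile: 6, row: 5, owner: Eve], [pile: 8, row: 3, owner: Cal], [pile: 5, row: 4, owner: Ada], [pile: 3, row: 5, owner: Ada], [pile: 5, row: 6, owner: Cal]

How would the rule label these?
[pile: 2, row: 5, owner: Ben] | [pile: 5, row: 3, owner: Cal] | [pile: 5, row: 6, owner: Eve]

Positive, Negative, Negative

A rule that fits every label: pile ≤ 2 — true of each 'Positive' example, false of each 'Negative' one.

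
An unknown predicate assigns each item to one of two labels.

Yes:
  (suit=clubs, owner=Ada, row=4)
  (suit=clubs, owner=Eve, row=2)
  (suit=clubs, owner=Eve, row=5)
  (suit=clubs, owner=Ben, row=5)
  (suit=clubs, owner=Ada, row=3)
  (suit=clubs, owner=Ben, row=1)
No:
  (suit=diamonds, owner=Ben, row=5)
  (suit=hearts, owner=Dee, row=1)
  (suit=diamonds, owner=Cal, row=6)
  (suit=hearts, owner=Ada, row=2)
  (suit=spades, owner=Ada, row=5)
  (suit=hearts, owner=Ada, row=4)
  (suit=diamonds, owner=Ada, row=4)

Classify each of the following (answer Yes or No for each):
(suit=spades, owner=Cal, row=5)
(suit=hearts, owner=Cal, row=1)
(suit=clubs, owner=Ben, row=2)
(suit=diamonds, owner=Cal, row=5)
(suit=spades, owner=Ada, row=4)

No, No, Yes, No, No

Checking candidate rules against both groups, what survives is: suit is clubs.
(suit=spades, owner=Cal, row=5): suit is spades — doesn't match, so No. (suit=hearts, owner=Cal, row=1): suit is hearts — doesn't match, so No. (suit=clubs, owner=Ben, row=2): suit is clubs — fits, so Yes. (suit=diamonds, owner=Cal, row=5): suit is diamonds — doesn't match, so No. (suit=spades, owner=Ada, row=4): suit is spades — doesn't match, so No.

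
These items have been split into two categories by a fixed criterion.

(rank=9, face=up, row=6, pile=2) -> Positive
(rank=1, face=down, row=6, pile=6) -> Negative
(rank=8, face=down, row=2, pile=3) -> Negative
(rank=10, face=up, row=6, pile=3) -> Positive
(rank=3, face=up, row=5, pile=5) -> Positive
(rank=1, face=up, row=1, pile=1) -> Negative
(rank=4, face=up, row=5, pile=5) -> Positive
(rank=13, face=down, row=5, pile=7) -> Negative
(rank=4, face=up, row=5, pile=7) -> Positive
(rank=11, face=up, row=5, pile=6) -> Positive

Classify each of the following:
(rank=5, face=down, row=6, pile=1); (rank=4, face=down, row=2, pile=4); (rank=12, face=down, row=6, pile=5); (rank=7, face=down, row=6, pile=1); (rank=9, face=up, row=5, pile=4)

Negative, Negative, Negative, Negative, Positive

The common property of the 'Positive' items is: face is up AND row ≥ 2. No 'Negative' item has it.
(rank=5, face=down, row=6, pile=1): Negative (face is down, row = 6). (rank=4, face=down, row=2, pile=4): Negative (face is down, row = 2). (rank=12, face=down, row=6, pile=5): Negative (face is down, row = 6). (rank=7, face=down, row=6, pile=1): Negative (face is down, row = 6). (rank=9, face=up, row=5, pile=4): Positive (face is up, row = 5).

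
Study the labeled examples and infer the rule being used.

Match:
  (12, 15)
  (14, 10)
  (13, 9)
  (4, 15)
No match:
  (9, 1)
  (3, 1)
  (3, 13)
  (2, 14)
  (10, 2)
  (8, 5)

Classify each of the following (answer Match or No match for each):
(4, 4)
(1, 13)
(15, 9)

The rule appears to be: sum ≥ 19.
(4, 4): 4+4 = 8, doesn't match → No match. (1, 13): 1+13 = 14, doesn't match → No match. (15, 9): 15+9 = 24, fits → Match.

No match, No match, Match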